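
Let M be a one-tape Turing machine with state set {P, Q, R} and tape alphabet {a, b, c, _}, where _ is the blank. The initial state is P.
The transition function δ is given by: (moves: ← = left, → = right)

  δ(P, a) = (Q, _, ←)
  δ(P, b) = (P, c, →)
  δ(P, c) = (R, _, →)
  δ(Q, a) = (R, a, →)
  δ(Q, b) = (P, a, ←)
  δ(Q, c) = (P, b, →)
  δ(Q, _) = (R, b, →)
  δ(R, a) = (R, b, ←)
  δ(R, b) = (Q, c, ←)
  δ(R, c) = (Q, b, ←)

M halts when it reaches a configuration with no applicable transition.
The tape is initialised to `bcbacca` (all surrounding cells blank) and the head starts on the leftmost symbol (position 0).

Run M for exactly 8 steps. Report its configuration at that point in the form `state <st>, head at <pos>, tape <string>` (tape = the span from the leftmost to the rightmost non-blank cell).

state R, head at 0, tape bbacca

state=P head=0 tape=[b]cbacca   (P,b)→(P,c,→)
state=P head=1 tape=c[c]bacca   (P,c)→(R,_,→)
state=R head=2 tape=c_[b]acca   (R,b)→(Q,c,←)
state=Q head=1 tape=c[_]cacca   (Q,_)→(R,b,→)
state=R head=2 tape=cb[c]acca   (R,c)→(Q,b,←)
state=Q head=1 tape=c[b]bacca   (Q,b)→(P,a,←)
state=P head=0 tape=[c]abacca   (P,c)→(R,_,→)
state=R head=1 tape=_[a]bacca   (R,a)→(R,b,←)
state=R head=0 tape=[_]bbacca
After 8 steps: state R, head at 0, tape bbacca.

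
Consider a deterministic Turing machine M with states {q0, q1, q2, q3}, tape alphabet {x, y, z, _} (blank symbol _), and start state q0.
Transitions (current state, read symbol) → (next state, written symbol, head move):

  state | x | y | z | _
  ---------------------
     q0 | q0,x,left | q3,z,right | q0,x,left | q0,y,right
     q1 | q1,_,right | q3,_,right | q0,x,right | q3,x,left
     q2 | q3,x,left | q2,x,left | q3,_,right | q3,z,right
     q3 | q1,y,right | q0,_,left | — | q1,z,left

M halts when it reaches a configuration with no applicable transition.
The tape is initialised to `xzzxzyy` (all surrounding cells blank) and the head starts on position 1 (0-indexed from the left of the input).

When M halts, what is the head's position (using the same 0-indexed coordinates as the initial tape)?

5

q0 | _x[z]zxzyy   read z → write x, move left, go to q0
q0 | _[x]xzxzyy   read x → write x, move left, go to q0
q0 | [_]xxzxzyy   read _ → write y, move right, go to q0
q0 | y[x]xzxzyy   read x → write x, move left, go to q0
q0 | [y]xxzxzyy   read y → write z, move right, go to q3
q3 | z[x]xzxzyy   read x → write y, move right, go to q1
q1 | zy[x]zxzyy   read x → write _, move right, go to q1
q1 | zy_[z]xzyy   read z → write x, move right, go to q0
q0 | zy_x[x]zyy   read x → write x, move left, go to q0
q0 | zy_[x]xzyy   read x → write x, move left, go to q0
q0 | zy[_]xxzyy   read _ → write y, move right, go to q0
q0 | zyy[x]xzyy   read x → write x, move left, go to q0
q0 | zy[y]xxzyy   read y → write z, move right, go to q3
q3 | zyz[x]xzyy   read x → write y, move right, go to q1
q1 | zyzy[x]zyy   read x → write _, move right, go to q1
q1 | zyzy_[z]yy   read z → write x, move right, go to q0
q0 | zyzy_x[y]y   read y → write z, move right, go to q3
q3 | zyzy_xz[y]   read y → write _, move left, go to q0
q0 | zyzy_x[z]_   read z → write x, move left, go to q0
q0 | zyzy_[x]x_   read x → write x, move left, go to q0
q0 | zyzy[_]xx_   read _ → write y, move right, go to q0
q0 | zyzyy[x]x_   read x → write x, move left, go to q0
q0 | zyzy[y]xx_   read y → write z, move right, go to q3
q3 | zyzyz[x]x_   read x → write y, move right, go to q1
q1 | zyzyzy[x]_   read x → write _, move right, go to q1
q1 | zyzyzy_[_]   read _ → write x, move left, go to q3
q3 | zyzyzy[_]x   read _ → write z, move left, go to q1
q1 | zyzyz[y]zx   read y → write _, move right, go to q3
q3 | zyzyz_[z]x
At halt the head is at cell 5.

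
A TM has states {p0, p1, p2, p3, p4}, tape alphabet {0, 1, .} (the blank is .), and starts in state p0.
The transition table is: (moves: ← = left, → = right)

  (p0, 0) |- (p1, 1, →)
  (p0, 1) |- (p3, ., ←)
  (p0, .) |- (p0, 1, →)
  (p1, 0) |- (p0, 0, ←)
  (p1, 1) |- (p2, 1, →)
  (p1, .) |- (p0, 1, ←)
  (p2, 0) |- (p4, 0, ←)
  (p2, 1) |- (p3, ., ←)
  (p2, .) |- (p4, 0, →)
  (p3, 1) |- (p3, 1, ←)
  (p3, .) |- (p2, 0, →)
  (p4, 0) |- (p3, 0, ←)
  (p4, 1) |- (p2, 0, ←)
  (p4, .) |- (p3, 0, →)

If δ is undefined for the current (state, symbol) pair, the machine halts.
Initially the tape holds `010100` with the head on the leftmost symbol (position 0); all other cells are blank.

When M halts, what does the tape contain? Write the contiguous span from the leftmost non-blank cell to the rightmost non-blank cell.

state=p0 head=0 tape=.[0]10100   (p0,0)→(p1,1,→)
state=p1 head=1 tape=.1[1]0100   (p1,1)→(p2,1,→)
state=p2 head=2 tape=.11[0]100   (p2,0)→(p4,0,←)
state=p4 head=1 tape=.1[1]0100   (p4,1)→(p2,0,←)
state=p2 head=0 tape=.[1]00100   (p2,1)→(p3,.,←)
state=p3 head=-1 tape=[.].00100   (p3,.)→(p2,0,→)
state=p2 head=0 tape=0[.]00100   (p2,.)→(p4,0,→)
state=p4 head=1 tape=00[0]0100   (p4,0)→(p3,0,←)
state=p3 head=0 tape=0[0]00100
The non-blank tape span at halt is 0000100.

0000100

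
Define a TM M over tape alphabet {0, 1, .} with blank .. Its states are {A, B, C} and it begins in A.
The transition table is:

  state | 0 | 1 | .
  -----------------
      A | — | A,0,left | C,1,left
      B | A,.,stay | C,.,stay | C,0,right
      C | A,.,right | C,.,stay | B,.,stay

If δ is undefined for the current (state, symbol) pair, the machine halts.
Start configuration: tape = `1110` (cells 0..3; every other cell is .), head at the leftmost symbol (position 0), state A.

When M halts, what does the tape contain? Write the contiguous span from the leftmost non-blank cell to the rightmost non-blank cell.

state=A head=0 tape=...[1]110   (A,1)→(A,0,left)
state=A head=-1 tape=..[.]0110   (A,.)→(C,1,left)
state=C head=-2 tape=.[.]10110   (C,.)→(B,.,stay)
state=B head=-2 tape=.[.]10110   (B,.)→(C,0,right)
state=C head=-1 tape=.0[1]0110   (C,1)→(C,.,stay)
state=C head=-1 tape=.0[.]0110   (C,.)→(B,.,stay)
state=B head=-1 tape=.0[.]0110   (B,.)→(C,0,right)
state=C head=0 tape=.00[0]110   (C,0)→(A,.,right)
state=A head=1 tape=.00.[1]10   (A,1)→(A,0,left)
state=A head=0 tape=.00[.]010   (A,.)→(C,1,left)
state=C head=-1 tape=.0[0]1010   (C,0)→(A,.,right)
state=A head=0 tape=.0.[1]010   (A,1)→(A,0,left)
state=A head=-1 tape=.0[.]0010   (A,.)→(C,1,left)
state=C head=-2 tape=.[0]10010   (C,0)→(A,.,right)
state=A head=-1 tape=..[1]0010   (A,1)→(A,0,left)
state=A head=-2 tape=.[.]00010   (A,.)→(C,1,left)
state=C head=-3 tape=[.]100010   (C,.)→(B,.,stay)
state=B head=-3 tape=[.]100010   (B,.)→(C,0,right)
state=C head=-2 tape=0[1]00010   (C,1)→(C,.,stay)
state=C head=-2 tape=0[.]00010   (C,.)→(B,.,stay)
state=B head=-2 tape=0[.]00010   (B,.)→(C,0,right)
state=C head=-1 tape=00[0]0010   (C,0)→(A,.,right)
state=A head=0 tape=00.[0]010
The non-blank tape span at halt is 00.0010.

00.0010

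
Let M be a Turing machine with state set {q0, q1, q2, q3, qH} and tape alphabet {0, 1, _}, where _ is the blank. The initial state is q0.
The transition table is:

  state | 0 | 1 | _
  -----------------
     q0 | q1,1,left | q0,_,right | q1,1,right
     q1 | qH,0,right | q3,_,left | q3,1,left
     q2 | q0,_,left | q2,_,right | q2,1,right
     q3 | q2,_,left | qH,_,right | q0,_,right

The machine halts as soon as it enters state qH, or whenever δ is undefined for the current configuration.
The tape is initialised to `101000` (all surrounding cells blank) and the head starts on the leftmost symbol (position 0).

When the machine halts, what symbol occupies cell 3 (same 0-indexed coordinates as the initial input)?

_

q0 | _[1]01000__   read 1 → write _, move right, go to q0
q0 | __[0]1000__   read 0 → write 1, move left, go to q1
q1 | _[_]11000__   read _ → write 1, move left, go to q3
q3 | [_]111000__   read _ → write _, move right, go to q0
q0 | _[1]11000__   read 1 → write _, move right, go to q0
q0 | __[1]1000__   read 1 → write _, move right, go to q0
q0 | ___[1]000__   read 1 → write _, move right, go to q0
q0 | ____[0]00__   read 0 → write 1, move left, go to q1
q1 | ___[_]100__   read _ → write 1, move left, go to q3
q3 | __[_]1100__   read _ → write _, move right, go to q0
q0 | ___[1]100__   read 1 → write _, move right, go to q0
q0 | ____[1]00__   read 1 → write _, move right, go to q0
q0 | _____[0]0__   read 0 → write 1, move left, go to q1
q1 | ____[_]10__   read _ → write 1, move left, go to q3
q3 | ___[_]110__   read _ → write _, move right, go to q0
q0 | ____[1]10__   read 1 → write _, move right, go to q0
q0 | _____[1]0__   read 1 → write _, move right, go to q0
q0 | ______[0]__   read 0 → write 1, move left, go to q1
q1 | _____[_]1__   read _ → write 1, move left, go to q3
q3 | ____[_]11__   read _ → write _, move right, go to q0
q0 | _____[1]1__   read 1 → write _, move right, go to q0
q0 | ______[1]__   read 1 → write _, move right, go to q0
q0 | _______[_]_   read _ → write 1, move right, go to q1
q1 | _______1[_]   read _ → write 1, move left, go to q3
q3 | _______[1]1   read 1 → write _, move right, go to qH
qH | ________[1]
Cell 3 holds _ when M halts.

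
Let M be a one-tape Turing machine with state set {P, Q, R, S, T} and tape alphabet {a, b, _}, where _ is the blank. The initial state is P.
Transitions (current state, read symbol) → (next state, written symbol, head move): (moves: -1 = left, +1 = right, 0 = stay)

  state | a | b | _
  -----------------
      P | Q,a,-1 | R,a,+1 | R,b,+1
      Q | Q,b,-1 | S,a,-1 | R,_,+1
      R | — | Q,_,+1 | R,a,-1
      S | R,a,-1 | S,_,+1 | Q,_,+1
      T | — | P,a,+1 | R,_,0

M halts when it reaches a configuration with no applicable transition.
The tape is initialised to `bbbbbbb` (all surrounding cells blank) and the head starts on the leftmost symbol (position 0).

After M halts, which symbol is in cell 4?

a

P | [b]bbbbbb__   read b → write a, move +1, go to R
R | a[b]bbbbb__   read b → write _, move +1, go to Q
Q | a_[b]bbbb__   read b → write a, move -1, go to S
S | a[_]abbbb__   read _ → write _, move +1, go to Q
Q | a_[a]bbbb__   read a → write b, move -1, go to Q
Q | a[_]bbbbb__   read _ → write _, move +1, go to R
R | a_[b]bbbb__   read b → write _, move +1, go to Q
Q | a__[b]bbb__   read b → write a, move -1, go to S
S | a_[_]abbb__   read _ → write _, move +1, go to Q
Q | a__[a]bbb__   read a → write b, move -1, go to Q
Q | a_[_]bbbb__   read _ → write _, move +1, go to R
R | a__[b]bbb__   read b → write _, move +1, go to Q
Q | a___[b]bb__   read b → write a, move -1, go to S
S | a__[_]abb__   read _ → write _, move +1, go to Q
Q | a___[a]bb__   read a → write b, move -1, go to Q
Q | a__[_]bbb__   read _ → write _, move +1, go to R
R | a___[b]bb__   read b → write _, move +1, go to Q
Q | a____[b]b__   read b → write a, move -1, go to S
S | a___[_]ab__   read _ → write _, move +1, go to Q
Q | a____[a]b__   read a → write b, move -1, go to Q
Q | a___[_]bb__   read _ → write _, move +1, go to R
R | a____[b]b__   read b → write _, move +1, go to Q
Q | a_____[b]__   read b → write a, move -1, go to S
S | a____[_]a__   read _ → write _, move +1, go to Q
Q | a_____[a]__   read a → write b, move -1, go to Q
Q | a____[_]b__   read _ → write _, move +1, go to R
R | a_____[b]__   read b → write _, move +1, go to Q
Q | a______[_]_   read _ → write _, move +1, go to R
R | a_______[_]   read _ → write a, move -1, go to R
R | a______[_]a   read _ → write a, move -1, go to R
R | a_____[_]aa   read _ → write a, move -1, go to R
R | a____[_]aaa   read _ → write a, move -1, go to R
R | a___[_]aaaa   read _ → write a, move -1, go to R
R | a__[_]aaaaa   read _ → write a, move -1, go to R
R | a_[_]aaaaaa   read _ → write a, move -1, go to R
R | a[_]aaaaaaa   read _ → write a, move -1, go to R
R | [a]aaaaaaaa
Cell 4 holds a when M halts.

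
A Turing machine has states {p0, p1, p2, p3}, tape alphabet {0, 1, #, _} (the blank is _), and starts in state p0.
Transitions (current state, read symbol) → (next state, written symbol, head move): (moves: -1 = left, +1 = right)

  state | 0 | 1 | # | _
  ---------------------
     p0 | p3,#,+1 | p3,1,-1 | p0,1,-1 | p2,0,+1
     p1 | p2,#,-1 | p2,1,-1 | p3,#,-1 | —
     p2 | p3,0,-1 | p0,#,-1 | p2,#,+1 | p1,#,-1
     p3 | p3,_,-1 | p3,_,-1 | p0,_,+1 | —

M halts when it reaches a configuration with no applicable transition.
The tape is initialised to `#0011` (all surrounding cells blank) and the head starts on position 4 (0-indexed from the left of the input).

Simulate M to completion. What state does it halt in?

p0 | _#001[1]   read 1 → write 1, move -1, go to p3
p3 | _#00[1]1   read 1 → write _, move -1, go to p3
p3 | _#0[0]_1   read 0 → write _, move -1, go to p3
p3 | _#[0]__1   read 0 → write _, move -1, go to p3
p3 | _[#]___1   read # → write _, move +1, go to p0
p0 | __[_]__1   read _ → write 0, move +1, go to p2
p2 | __0[_]_1   read _ → write #, move -1, go to p1
p1 | __[0]#_1   read 0 → write #, move -1, go to p2
p2 | _[_]##_1   read _ → write #, move -1, go to p1
p1 | [_]###_1
No transition is defined for (p1, _); M halts in state p1.

p1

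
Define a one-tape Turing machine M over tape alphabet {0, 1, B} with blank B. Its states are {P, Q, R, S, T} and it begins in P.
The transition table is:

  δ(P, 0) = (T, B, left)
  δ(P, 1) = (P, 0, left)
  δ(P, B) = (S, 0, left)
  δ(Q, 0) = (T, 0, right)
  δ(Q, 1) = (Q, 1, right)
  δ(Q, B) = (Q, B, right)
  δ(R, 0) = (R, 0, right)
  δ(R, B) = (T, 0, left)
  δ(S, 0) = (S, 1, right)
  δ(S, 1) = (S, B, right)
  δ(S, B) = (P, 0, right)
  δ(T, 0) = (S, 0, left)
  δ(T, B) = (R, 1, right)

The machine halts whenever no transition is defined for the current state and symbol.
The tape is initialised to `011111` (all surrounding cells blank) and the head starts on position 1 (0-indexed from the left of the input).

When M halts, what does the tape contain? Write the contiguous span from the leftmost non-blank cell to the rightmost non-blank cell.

P | B0[1]1111   read 1 → write 0, move left, go to P
P | B[0]01111   read 0 → write B, move left, go to T
T | [B]B01111   read B → write 1, move right, go to R
R | 1[B]01111   read B → write 0, move left, go to T
T | [1]001111
The non-blank tape span at halt is 1001111.

1001111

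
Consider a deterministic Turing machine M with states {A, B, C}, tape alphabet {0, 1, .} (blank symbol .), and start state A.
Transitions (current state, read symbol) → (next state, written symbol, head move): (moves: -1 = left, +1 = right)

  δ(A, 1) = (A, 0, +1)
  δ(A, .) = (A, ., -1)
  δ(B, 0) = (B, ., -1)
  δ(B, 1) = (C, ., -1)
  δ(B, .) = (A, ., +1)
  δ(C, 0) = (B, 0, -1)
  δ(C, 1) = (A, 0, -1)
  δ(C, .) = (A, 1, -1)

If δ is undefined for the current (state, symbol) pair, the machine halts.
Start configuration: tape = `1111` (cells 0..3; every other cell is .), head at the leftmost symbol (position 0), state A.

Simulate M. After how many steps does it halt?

state=A head=0 tape=[1]111.   (A,1)→(A,0,+1)
state=A head=1 tape=0[1]11.   (A,1)→(A,0,+1)
state=A head=2 tape=00[1]1.   (A,1)→(A,0,+1)
state=A head=3 tape=000[1].   (A,1)→(A,0,+1)
state=A head=4 tape=0000[.]   (A,.)→(A,.,-1)
state=A head=3 tape=000[0].
M halts after 5 transitions.

5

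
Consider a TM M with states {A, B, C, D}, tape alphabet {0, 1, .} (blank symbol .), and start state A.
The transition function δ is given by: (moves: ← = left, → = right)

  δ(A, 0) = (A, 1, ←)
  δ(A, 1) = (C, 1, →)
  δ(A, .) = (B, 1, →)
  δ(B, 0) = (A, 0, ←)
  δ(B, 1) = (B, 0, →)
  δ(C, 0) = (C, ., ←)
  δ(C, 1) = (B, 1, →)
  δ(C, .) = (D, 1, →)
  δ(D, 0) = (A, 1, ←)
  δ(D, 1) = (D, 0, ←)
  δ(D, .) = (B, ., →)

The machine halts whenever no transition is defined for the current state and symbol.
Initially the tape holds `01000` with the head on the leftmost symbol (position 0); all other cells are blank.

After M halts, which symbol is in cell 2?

A | .[0]1000   read 0 → write 1, move ←, go to A
A | [.]11000   read . → write 1, move →, go to B
B | 1[1]1000   read 1 → write 0, move →, go to B
B | 10[1]000   read 1 → write 0, move →, go to B
B | 100[0]00   read 0 → write 0, move ←, go to A
A | 10[0]000   read 0 → write 1, move ←, go to A
A | 1[0]1000   read 0 → write 1, move ←, go to A
A | [1]11000   read 1 → write 1, move →, go to C
C | 1[1]1000   read 1 → write 1, move →, go to B
B | 11[1]000   read 1 → write 0, move →, go to B
B | 110[0]00   read 0 → write 0, move ←, go to A
A | 11[0]000   read 0 → write 1, move ←, go to A
A | 1[1]1000   read 1 → write 1, move →, go to C
C | 11[1]000   read 1 → write 1, move →, go to B
B | 111[0]00   read 0 → write 0, move ←, go to A
A | 11[1]000   read 1 → write 1, move →, go to C
C | 111[0]00   read 0 → write ., move ←, go to C
C | 11[1].00   read 1 → write 1, move →, go to B
B | 111[.]00
Cell 2 holds . when M halts.

.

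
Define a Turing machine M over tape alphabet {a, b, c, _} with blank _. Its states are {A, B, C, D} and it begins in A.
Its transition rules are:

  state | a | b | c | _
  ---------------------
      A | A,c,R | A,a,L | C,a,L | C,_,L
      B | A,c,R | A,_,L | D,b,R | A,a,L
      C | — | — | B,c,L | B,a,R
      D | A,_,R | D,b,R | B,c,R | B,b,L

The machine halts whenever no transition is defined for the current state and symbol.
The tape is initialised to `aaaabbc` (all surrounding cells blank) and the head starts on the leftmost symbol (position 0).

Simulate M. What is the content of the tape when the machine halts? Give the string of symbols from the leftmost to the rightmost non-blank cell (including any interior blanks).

A | [a]aaabbc_   read a → write c, move R, go to A
A | c[a]aabbc_   read a → write c, move R, go to A
A | cc[a]abbc_   read a → write c, move R, go to A
A | ccc[a]bbc_   read a → write c, move R, go to A
A | cccc[b]bc_   read b → write a, move L, go to A
A | ccc[c]abc_   read c → write a, move L, go to C
C | cc[c]aabc_   read c → write c, move L, go to B
B | c[c]caabc_   read c → write b, move R, go to D
D | cb[c]aabc_   read c → write c, move R, go to B
B | cbc[a]abc_   read a → write c, move R, go to A
A | cbcc[a]bc_   read a → write c, move R, go to A
A | cbccc[b]c_   read b → write a, move L, go to A
A | cbcc[c]ac_   read c → write a, move L, go to C
C | cbc[c]aac_   read c → write c, move L, go to B
B | cb[c]caac_   read c → write b, move R, go to D
D | cbb[c]aac_   read c → write c, move R, go to B
B | cbbc[a]ac_   read a → write c, move R, go to A
A | cbbcc[a]c_   read a → write c, move R, go to A
A | cbbccc[c]_   read c → write a, move L, go to C
C | cbbcc[c]a_   read c → write c, move L, go to B
B | cbbc[c]ca_   read c → write b, move R, go to D
D | cbbcb[c]a_   read c → write c, move R, go to B
B | cbbcbc[a]_   read a → write c, move R, go to A
A | cbbcbcc[_]   read _ → write _, move L, go to C
C | cbbcbc[c]_   read c → write c, move L, go to B
B | cbbcb[c]c_   read c → write b, move R, go to D
D | cbbcbb[c]_   read c → write c, move R, go to B
B | cbbcbbc[_]   read _ → write a, move L, go to A
A | cbbcbb[c]a   read c → write a, move L, go to C
C | cbbcb[b]aa
The non-blank tape span at halt is cbbcbbaa.

cbbcbbaa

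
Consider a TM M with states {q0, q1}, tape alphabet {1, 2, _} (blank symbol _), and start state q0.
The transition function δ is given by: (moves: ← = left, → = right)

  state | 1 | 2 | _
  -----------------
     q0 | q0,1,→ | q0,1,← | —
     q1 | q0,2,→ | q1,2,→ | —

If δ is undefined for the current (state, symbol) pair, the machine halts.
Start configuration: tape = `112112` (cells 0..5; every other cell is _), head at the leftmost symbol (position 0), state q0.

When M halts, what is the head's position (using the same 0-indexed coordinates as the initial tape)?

6

state=q0 head=0 tape=[1]12112_   (q0,1)→(q0,1,→)
state=q0 head=1 tape=1[1]2112_   (q0,1)→(q0,1,→)
state=q0 head=2 tape=11[2]112_   (q0,2)→(q0,1,←)
state=q0 head=1 tape=1[1]1112_   (q0,1)→(q0,1,→)
state=q0 head=2 tape=11[1]112_   (q0,1)→(q0,1,→)
state=q0 head=3 tape=111[1]12_   (q0,1)→(q0,1,→)
state=q0 head=4 tape=1111[1]2_   (q0,1)→(q0,1,→)
state=q0 head=5 tape=11111[2]_   (q0,2)→(q0,1,←)
state=q0 head=4 tape=1111[1]1_   (q0,1)→(q0,1,→)
state=q0 head=5 tape=11111[1]_   (q0,1)→(q0,1,→)
state=q0 head=6 tape=111111[_]
At halt the head is at cell 6.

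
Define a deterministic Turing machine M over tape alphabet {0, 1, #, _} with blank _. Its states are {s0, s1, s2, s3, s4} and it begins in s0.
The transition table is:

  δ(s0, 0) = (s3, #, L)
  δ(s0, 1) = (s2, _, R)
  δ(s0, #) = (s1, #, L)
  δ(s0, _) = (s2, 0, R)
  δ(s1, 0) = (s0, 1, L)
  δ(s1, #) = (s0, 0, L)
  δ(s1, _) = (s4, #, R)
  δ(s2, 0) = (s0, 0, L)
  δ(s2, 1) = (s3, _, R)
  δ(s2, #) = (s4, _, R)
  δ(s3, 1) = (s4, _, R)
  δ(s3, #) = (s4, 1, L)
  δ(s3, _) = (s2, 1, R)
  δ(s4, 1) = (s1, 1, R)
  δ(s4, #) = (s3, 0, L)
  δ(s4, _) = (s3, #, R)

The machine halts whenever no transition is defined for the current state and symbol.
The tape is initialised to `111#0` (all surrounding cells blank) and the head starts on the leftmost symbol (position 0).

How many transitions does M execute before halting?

13

state=s0 head=0 tape=[1]11#0   (s0,1)→(s2,_,R)
state=s2 head=1 tape=_[1]1#0   (s2,1)→(s3,_,R)
state=s3 head=2 tape=__[1]#0   (s3,1)→(s4,_,R)
state=s4 head=3 tape=___[#]0   (s4,#)→(s3,0,L)
state=s3 head=2 tape=__[_]00   (s3,_)→(s2,1,R)
state=s2 head=3 tape=__1[0]0   (s2,0)→(s0,0,L)
state=s0 head=2 tape=__[1]00   (s0,1)→(s2,_,R)
state=s2 head=3 tape=___[0]0   (s2,0)→(s0,0,L)
state=s0 head=2 tape=__[_]00   (s0,_)→(s2,0,R)
state=s2 head=3 tape=__0[0]0   (s2,0)→(s0,0,L)
state=s0 head=2 tape=__[0]00   (s0,0)→(s3,#,L)
state=s3 head=1 tape=_[_]#00   (s3,_)→(s2,1,R)
state=s2 head=2 tape=_1[#]00   (s2,#)→(s4,_,R)
state=s4 head=3 tape=_1_[0]0
M halts after 13 transitions.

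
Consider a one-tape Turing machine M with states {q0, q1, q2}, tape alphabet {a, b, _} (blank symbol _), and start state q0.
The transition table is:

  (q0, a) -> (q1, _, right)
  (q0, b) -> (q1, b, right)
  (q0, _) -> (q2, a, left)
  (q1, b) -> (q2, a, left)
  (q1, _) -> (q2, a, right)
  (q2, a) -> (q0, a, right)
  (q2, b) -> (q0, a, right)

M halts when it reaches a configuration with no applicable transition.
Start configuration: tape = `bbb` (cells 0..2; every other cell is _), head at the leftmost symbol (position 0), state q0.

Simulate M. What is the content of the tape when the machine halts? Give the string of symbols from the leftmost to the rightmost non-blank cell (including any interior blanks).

a_a

q0 | [b]bb   read b → write b, move right, go to q1
q1 | b[b]b   read b → write a, move left, go to q2
q2 | [b]ab   read b → write a, move right, go to q0
q0 | a[a]b   read a → write _, move right, go to q1
q1 | a_[b]   read b → write a, move left, go to q2
q2 | a[_]a
The non-blank tape span at halt is a_a.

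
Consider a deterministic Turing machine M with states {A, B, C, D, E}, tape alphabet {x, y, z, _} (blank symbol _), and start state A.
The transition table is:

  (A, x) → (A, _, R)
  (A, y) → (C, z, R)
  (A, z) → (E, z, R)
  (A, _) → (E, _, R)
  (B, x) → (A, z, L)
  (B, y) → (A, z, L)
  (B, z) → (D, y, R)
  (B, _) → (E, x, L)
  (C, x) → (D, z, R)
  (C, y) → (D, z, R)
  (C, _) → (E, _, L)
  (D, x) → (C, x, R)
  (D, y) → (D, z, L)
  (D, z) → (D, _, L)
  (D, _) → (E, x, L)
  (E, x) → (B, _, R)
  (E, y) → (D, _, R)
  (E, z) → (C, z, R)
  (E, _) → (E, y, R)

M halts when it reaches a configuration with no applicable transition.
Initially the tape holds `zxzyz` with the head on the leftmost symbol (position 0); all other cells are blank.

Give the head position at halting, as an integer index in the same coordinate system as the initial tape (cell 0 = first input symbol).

3

A | __[z]xzyz   read z → write z, move R, go to E
E | __z[x]zyz   read x → write _, move R, go to B
B | __z_[z]yz   read z → write y, move R, go to D
D | __z_y[y]z   read y → write z, move L, go to D
D | __z_[y]zz   read y → write z, move L, go to D
D | __z[_]zzz   read _ → write x, move L, go to E
E | __[z]xzzz   read z → write z, move R, go to C
C | __z[x]zzz   read x → write z, move R, go to D
D | __zz[z]zz   read z → write _, move L, go to D
D | __z[z]_zz   read z → write _, move L, go to D
D | __[z]__zz   read z → write _, move L, go to D
D | _[_]___zz   read _ → write x, move L, go to E
E | [_]x___zz   read _ → write y, move R, go to E
E | y[x]___zz   read x → write _, move R, go to B
B | y_[_]__zz   read _ → write x, move L, go to E
E | y[_]x__zz   read _ → write y, move R, go to E
E | yy[x]__zz   read x → write _, move R, go to B
B | yy_[_]_zz   read _ → write x, move L, go to E
E | yy[_]x_zz   read _ → write y, move R, go to E
E | yyy[x]_zz   read x → write _, move R, go to B
B | yyy_[_]zz   read _ → write x, move L, go to E
E | yyy[_]xzz   read _ → write y, move R, go to E
E | yyyy[x]zz   read x → write _, move R, go to B
B | yyyy_[z]z   read z → write y, move R, go to D
D | yyyy_y[z]   read z → write _, move L, go to D
D | yyyy_[y]_   read y → write z, move L, go to D
D | yyyy[_]z_   read _ → write x, move L, go to E
E | yyy[y]xz_   read y → write _, move R, go to D
D | yyy_[x]z_   read x → write x, move R, go to C
C | yyy_x[z]_
At halt the head is at cell 3.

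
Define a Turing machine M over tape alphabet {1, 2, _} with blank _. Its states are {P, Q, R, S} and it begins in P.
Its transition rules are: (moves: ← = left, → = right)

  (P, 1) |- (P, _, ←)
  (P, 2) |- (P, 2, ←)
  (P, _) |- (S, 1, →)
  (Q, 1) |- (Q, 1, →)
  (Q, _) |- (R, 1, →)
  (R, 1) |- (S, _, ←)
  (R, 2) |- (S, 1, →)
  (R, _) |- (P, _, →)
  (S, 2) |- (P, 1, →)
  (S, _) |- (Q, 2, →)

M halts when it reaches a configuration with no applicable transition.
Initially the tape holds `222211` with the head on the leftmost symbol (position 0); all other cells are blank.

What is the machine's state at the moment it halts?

Q

P | ___[2]22211   read 2 → write 2, move ←, go to P
P | __[_]222211   read _ → write 1, move →, go to S
S | __1[2]22211   read 2 → write 1, move →, go to P
P | __11[2]2211   read 2 → write 2, move ←, go to P
P | __1[1]22211   read 1 → write _, move ←, go to P
P | __[1]_22211   read 1 → write _, move ←, go to P
P | _[_]__22211   read _ → write 1, move →, go to S
S | _1[_]_22211   read _ → write 2, move →, go to Q
Q | _12[_]22211   read _ → write 1, move →, go to R
R | _121[2]2211   read 2 → write 1, move →, go to S
S | _1211[2]211   read 2 → write 1, move →, go to P
P | _12111[2]11   read 2 → write 2, move ←, go to P
P | _1211[1]211   read 1 → write _, move ←, go to P
P | _121[1]_211   read 1 → write _, move ←, go to P
P | _12[1]__211   read 1 → write _, move ←, go to P
P | _1[2]___211   read 2 → write 2, move ←, go to P
P | _[1]2___211   read 1 → write _, move ←, go to P
P | [_]_2___211   read _ → write 1, move →, go to S
S | 1[_]2___211   read _ → write 2, move →, go to Q
Q | 12[2]___211
No transition is defined for (Q, 2); M halts in state Q.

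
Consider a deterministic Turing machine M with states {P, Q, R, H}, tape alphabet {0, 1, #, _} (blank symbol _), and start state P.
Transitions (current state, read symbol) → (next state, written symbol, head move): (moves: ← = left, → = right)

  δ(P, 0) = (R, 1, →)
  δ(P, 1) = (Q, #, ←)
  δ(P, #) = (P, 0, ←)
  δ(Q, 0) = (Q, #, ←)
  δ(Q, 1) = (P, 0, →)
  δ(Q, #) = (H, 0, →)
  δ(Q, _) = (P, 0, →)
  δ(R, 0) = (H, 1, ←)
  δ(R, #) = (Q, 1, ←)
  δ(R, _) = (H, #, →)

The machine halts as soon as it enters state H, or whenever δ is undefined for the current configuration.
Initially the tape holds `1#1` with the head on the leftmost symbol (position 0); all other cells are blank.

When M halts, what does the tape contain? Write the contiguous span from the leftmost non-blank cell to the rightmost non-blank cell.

state=P head=0 tape=_[1]#1   (P,1)→(Q,#,←)
state=Q head=-1 tape=[_]##1   (Q,_)→(P,0,→)
state=P head=0 tape=0[#]#1   (P,#)→(P,0,←)
state=P head=-1 tape=[0]0#1   (P,0)→(R,1,→)
state=R head=0 tape=1[0]#1   (R,0)→(H,1,←)
state=H head=-1 tape=[1]1#1
The non-blank tape span at halt is 11#1.

11#1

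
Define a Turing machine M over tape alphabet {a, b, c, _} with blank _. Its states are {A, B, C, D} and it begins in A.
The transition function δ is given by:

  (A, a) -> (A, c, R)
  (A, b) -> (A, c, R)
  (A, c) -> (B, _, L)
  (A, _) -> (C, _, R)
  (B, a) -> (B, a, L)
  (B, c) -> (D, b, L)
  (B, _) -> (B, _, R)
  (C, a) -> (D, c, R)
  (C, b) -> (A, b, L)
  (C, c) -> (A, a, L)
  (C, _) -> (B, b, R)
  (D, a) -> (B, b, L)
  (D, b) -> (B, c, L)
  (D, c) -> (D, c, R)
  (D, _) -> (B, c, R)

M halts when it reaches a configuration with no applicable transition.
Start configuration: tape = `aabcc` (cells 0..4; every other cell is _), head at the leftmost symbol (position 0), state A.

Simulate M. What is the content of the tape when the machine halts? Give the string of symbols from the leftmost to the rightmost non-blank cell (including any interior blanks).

cbcc_c

state=A head=0 tape=_[a]abcc   (A,a)→(A,c,R)
state=A head=1 tape=_c[a]bcc   (A,a)→(A,c,R)
state=A head=2 tape=_cc[b]cc   (A,b)→(A,c,R)
state=A head=3 tape=_ccc[c]c   (A,c)→(B,_,L)
state=B head=2 tape=_cc[c]_c   (B,c)→(D,b,L)
state=D head=1 tape=_c[c]b_c   (D,c)→(D,c,R)
state=D head=2 tape=_cc[b]_c   (D,b)→(B,c,L)
state=B head=1 tape=_c[c]c_c   (B,c)→(D,b,L)
state=D head=0 tape=_[c]bc_c   (D,c)→(D,c,R)
state=D head=1 tape=_c[b]c_c   (D,b)→(B,c,L)
state=B head=0 tape=_[c]cc_c   (B,c)→(D,b,L)
state=D head=-1 tape=[_]bcc_c   (D,_)→(B,c,R)
state=B head=0 tape=c[b]cc_c
The non-blank tape span at halt is cbcc_c.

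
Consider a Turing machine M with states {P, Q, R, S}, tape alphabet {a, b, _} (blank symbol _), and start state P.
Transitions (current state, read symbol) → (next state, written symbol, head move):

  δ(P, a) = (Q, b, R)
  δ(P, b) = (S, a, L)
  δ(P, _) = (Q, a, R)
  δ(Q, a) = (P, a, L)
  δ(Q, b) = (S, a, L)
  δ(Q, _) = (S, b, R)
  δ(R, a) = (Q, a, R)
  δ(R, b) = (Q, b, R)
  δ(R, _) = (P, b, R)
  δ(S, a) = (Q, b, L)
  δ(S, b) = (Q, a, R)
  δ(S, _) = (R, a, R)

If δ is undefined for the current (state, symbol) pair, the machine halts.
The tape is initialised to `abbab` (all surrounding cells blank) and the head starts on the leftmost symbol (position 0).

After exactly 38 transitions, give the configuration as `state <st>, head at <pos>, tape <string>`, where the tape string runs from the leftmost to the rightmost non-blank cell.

state S, head at -4, tape baaaaabab

P | ____[a]bbab   read a → write b, move R, go to Q
Q | ____b[b]bab   read b → write a, move L, go to S
S | ____[b]abab   read b → write a, move R, go to Q
Q | ____a[a]bab   read a → write a, move L, go to P
P | ____[a]abab   read a → write b, move R, go to Q
Q | ____b[a]bab   read a → write a, move L, go to P
P | ____[b]abab   read b → write a, move L, go to S
S | ___[_]aabab   read _ → write a, move R, go to R
R | ___a[a]abab   read a → write a, move R, go to Q
Q | ___aa[a]bab   read a → write a, move L, go to P
P | ___a[a]abab   read a → write b, move R, go to Q
Q | ___ab[a]bab   read a → write a, move L, go to P
P | ___a[b]abab   read b → write a, move L, go to S
S | ___[a]aabab   read a → write b, move L, go to Q
Q | __[_]baabab   read _ → write b, move R, go to S
S | __b[b]aabab   read b → write a, move R, go to Q
Q | __ba[a]abab   read a → write a, move L, go to P
P | __b[a]aabab   read a → write b, move R, go to Q
Q | __bb[a]abab   read a → write a, move L, go to P
P | __b[b]aabab   read b → write a, move L, go to S
S | __[b]aaabab   read b → write a, move R, go to Q
Q | __a[a]aabab   read a → write a, move L, go to P
P | __[a]aaabab   read a → write b, move R, go to Q
Q | __b[a]aabab   read a → write a, move L, go to P
P | __[b]aaabab   read b → write a, move L, go to S
S | _[_]aaaabab   read _ → write a, move R, go to R
R | _a[a]aaabab   read a → write a, move R, go to Q
Q | _aa[a]aabab   read a → write a, move L, go to P
P | _a[a]aaabab   read a → write b, move R, go to Q
Q | _ab[a]aabab   read a → write a, move L, go to P
P | _a[b]aaabab   read b → write a, move L, go to S
S | _[a]aaaabab   read a → write b, move L, go to Q
Q | [_]baaaabab   read _ → write b, move R, go to S
S | b[b]aaaabab   read b → write a, move R, go to Q
Q | ba[a]aaabab   read a → write a, move L, go to P
P | b[a]aaaabab   read a → write b, move R, go to Q
Q | bb[a]aaabab   read a → write a, move L, go to P
P | b[b]aaaabab   read b → write a, move L, go to S
S | [b]aaaaabab
After 38 steps: state S, head at -4, tape baaaaabab.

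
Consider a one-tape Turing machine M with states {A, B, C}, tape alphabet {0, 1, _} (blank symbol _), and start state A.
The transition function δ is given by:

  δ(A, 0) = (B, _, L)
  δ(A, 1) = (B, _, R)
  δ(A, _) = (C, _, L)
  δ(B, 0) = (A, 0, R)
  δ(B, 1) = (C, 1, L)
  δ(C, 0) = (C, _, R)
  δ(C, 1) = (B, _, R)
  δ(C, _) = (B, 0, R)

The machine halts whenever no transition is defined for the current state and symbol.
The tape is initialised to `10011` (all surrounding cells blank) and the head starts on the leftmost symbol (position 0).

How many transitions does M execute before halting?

15

state=A head=0 tape=[1]0011_   (A,1)→(B,_,R)
state=B head=1 tape=_[0]011_   (B,0)→(A,0,R)
state=A head=2 tape=_0[0]11_   (A,0)→(B,_,L)
state=B head=1 tape=_[0]_11_   (B,0)→(A,0,R)
state=A head=2 tape=_0[_]11_   (A,_)→(C,_,L)
state=C head=1 tape=_[0]_11_   (C,0)→(C,_,R)
state=C head=2 tape=__[_]11_   (C,_)→(B,0,R)
state=B head=3 tape=__0[1]1_   (B,1)→(C,1,L)
state=C head=2 tape=__[0]11_   (C,0)→(C,_,R)
state=C head=3 tape=___[1]1_   (C,1)→(B,_,R)
state=B head=4 tape=____[1]_   (B,1)→(C,1,L)
state=C head=3 tape=___[_]1_   (C,_)→(B,0,R)
state=B head=4 tape=___0[1]_   (B,1)→(C,1,L)
state=C head=3 tape=___[0]1_   (C,0)→(C,_,R)
state=C head=4 tape=____[1]_   (C,1)→(B,_,R)
state=B head=5 tape=_____[_]
M halts after 15 transitions.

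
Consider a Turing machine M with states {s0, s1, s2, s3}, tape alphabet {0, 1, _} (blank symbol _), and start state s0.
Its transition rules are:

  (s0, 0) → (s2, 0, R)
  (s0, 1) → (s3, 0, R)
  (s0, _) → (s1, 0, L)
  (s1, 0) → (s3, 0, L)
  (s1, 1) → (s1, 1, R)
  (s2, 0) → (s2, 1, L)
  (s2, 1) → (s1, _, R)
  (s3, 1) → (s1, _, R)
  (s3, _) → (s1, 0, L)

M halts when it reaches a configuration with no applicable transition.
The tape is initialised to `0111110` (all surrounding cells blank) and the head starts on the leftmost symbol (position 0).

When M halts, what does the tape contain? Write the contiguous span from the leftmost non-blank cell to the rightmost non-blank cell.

state=s0 head=0 tape=[0]111110   (s0,0)→(s2,0,R)
state=s2 head=1 tape=0[1]11110   (s2,1)→(s1,_,R)
state=s1 head=2 tape=0_[1]1110   (s1,1)→(s1,1,R)
state=s1 head=3 tape=0_1[1]110   (s1,1)→(s1,1,R)
state=s1 head=4 tape=0_11[1]10   (s1,1)→(s1,1,R)
state=s1 head=5 tape=0_111[1]0   (s1,1)→(s1,1,R)
state=s1 head=6 tape=0_1111[0]   (s1,0)→(s3,0,L)
state=s3 head=5 tape=0_111[1]0   (s3,1)→(s1,_,R)
state=s1 head=6 tape=0_111_[0]   (s1,0)→(s3,0,L)
state=s3 head=5 tape=0_111[_]0   (s3,_)→(s1,0,L)
state=s1 head=4 tape=0_11[1]00   (s1,1)→(s1,1,R)
state=s1 head=5 tape=0_111[0]0   (s1,0)→(s3,0,L)
state=s3 head=4 tape=0_11[1]00   (s3,1)→(s1,_,R)
state=s1 head=5 tape=0_11_[0]0   (s1,0)→(s3,0,L)
state=s3 head=4 tape=0_11[_]00   (s3,_)→(s1,0,L)
state=s1 head=3 tape=0_1[1]000   (s1,1)→(s1,1,R)
state=s1 head=4 tape=0_11[0]00   (s1,0)→(s3,0,L)
state=s3 head=3 tape=0_1[1]000   (s3,1)→(s1,_,R)
state=s1 head=4 tape=0_1_[0]00   (s1,0)→(s3,0,L)
state=s3 head=3 tape=0_1[_]000   (s3,_)→(s1,0,L)
state=s1 head=2 tape=0_[1]0000   (s1,1)→(s1,1,R)
state=s1 head=3 tape=0_1[0]000   (s1,0)→(s3,0,L)
state=s3 head=2 tape=0_[1]0000   (s3,1)→(s1,_,R)
state=s1 head=3 tape=0__[0]000   (s1,0)→(s3,0,L)
state=s3 head=2 tape=0_[_]0000   (s3,_)→(s1,0,L)
state=s1 head=1 tape=0[_]00000
The non-blank tape span at halt is 0_00000.

0_00000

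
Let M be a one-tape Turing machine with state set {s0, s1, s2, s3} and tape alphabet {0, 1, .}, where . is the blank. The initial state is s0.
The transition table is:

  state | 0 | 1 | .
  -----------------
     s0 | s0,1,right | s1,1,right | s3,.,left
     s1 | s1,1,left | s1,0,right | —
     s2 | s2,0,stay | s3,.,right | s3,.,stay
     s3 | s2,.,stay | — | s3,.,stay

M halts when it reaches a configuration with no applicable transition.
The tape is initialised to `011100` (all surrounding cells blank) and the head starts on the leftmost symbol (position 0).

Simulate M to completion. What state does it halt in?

s1

s0 | [0]11100.   read 0 → write 1, move right, go to s0
s0 | 1[1]1100.   read 1 → write 1, move right, go to s1
s1 | 11[1]100.   read 1 → write 0, move right, go to s1
s1 | 110[1]00.   read 1 → write 0, move right, go to s1
s1 | 1100[0]0.   read 0 → write 1, move left, go to s1
s1 | 110[0]10.   read 0 → write 1, move left, go to s1
s1 | 11[0]110.   read 0 → write 1, move left, go to s1
s1 | 1[1]1110.   read 1 → write 0, move right, go to s1
s1 | 10[1]110.   read 1 → write 0, move right, go to s1
s1 | 100[1]10.   read 1 → write 0, move right, go to s1
s1 | 1000[1]0.   read 1 → write 0, move right, go to s1
s1 | 10000[0].   read 0 → write 1, move left, go to s1
s1 | 1000[0]1.   read 0 → write 1, move left, go to s1
s1 | 100[0]11.   read 0 → write 1, move left, go to s1
s1 | 10[0]111.   read 0 → write 1, move left, go to s1
s1 | 1[0]1111.   read 0 → write 1, move left, go to s1
s1 | [1]11111.   read 1 → write 0, move right, go to s1
s1 | 0[1]1111.   read 1 → write 0, move right, go to s1
s1 | 00[1]111.   read 1 → write 0, move right, go to s1
s1 | 000[1]11.   read 1 → write 0, move right, go to s1
s1 | 0000[1]1.   read 1 → write 0, move right, go to s1
s1 | 00000[1].   read 1 → write 0, move right, go to s1
s1 | 000000[.]
No transition is defined for (s1, .); M halts in state s1.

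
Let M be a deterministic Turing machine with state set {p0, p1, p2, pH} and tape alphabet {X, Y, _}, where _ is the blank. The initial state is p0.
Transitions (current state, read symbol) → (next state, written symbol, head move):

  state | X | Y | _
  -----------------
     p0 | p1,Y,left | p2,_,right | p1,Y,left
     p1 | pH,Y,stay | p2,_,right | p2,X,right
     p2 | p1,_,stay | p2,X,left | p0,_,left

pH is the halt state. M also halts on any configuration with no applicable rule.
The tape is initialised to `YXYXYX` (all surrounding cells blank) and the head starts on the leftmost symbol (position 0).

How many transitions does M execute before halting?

20

p0 | [Y]XYXYX_   read Y → write _, move right, go to p2
p2 | _[X]YXYX_   read X → write _, move stay, go to p1
p1 | _[_]YXYX_   read _ → write X, move right, go to p2
p2 | _X[Y]XYX_   read Y → write X, move left, go to p2
p2 | _[X]XXYX_   read X → write _, move stay, go to p1
p1 | _[_]XXYX_   read _ → write X, move right, go to p2
p2 | _X[X]XYX_   read X → write _, move stay, go to p1
p1 | _X[_]XYX_   read _ → write X, move right, go to p2
p2 | _XX[X]YX_   read X → write _, move stay, go to p1
p1 | _XX[_]YX_   read _ → write X, move right, go to p2
p2 | _XXX[Y]X_   read Y → write X, move left, go to p2
p2 | _XX[X]XX_   read X → write _, move stay, go to p1
p1 | _XX[_]XX_   read _ → write X, move right, go to p2
p2 | _XXX[X]X_   read X → write _, move stay, go to p1
p1 | _XXX[_]X_   read _ → write X, move right, go to p2
p2 | _XXXX[X]_   read X → write _, move stay, go to p1
p1 | _XXXX[_]_   read _ → write X, move right, go to p2
p2 | _XXXXX[_]   read _ → write _, move left, go to p0
p0 | _XXXX[X]_   read X → write Y, move left, go to p1
p1 | _XXX[X]Y_   read X → write Y, move stay, go to pH
pH | _XXX[Y]Y_
M halts after 20 transitions.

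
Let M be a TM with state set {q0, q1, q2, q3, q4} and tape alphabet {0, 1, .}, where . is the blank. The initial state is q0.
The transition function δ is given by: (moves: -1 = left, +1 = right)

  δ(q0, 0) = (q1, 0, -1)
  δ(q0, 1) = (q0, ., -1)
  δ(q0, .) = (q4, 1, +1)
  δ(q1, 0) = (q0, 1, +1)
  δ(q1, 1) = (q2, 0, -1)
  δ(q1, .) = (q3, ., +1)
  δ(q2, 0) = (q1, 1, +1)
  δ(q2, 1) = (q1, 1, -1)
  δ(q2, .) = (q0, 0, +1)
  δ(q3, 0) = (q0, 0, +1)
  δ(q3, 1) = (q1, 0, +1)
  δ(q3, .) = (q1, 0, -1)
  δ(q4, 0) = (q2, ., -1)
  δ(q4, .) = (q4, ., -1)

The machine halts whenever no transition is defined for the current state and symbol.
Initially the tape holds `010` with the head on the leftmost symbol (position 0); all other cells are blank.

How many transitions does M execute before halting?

state=q0 head=0 tape=.[0]10   (q0,0)→(q1,0,-1)
state=q1 head=-1 tape=[.]010   (q1,.)→(q3,.,+1)
state=q3 head=0 tape=.[0]10   (q3,0)→(q0,0,+1)
state=q0 head=1 tape=.0[1]0   (q0,1)→(q0,.,-1)
state=q0 head=0 tape=.[0].0   (q0,0)→(q1,0,-1)
state=q1 head=-1 tape=[.]0.0   (q1,.)→(q3,.,+1)
state=q3 head=0 tape=.[0].0   (q3,0)→(q0,0,+1)
state=q0 head=1 tape=.0[.]0   (q0,.)→(q4,1,+1)
state=q4 head=2 tape=.01[0]   (q4,0)→(q2,.,-1)
state=q2 head=1 tape=.0[1].   (q2,1)→(q1,1,-1)
state=q1 head=0 tape=.[0]1.   (q1,0)→(q0,1,+1)
state=q0 head=1 tape=.1[1].   (q0,1)→(q0,.,-1)
state=q0 head=0 tape=.[1]..   (q0,1)→(q0,.,-1)
state=q0 head=-1 tape=[.]...   (q0,.)→(q4,1,+1)
state=q4 head=0 tape=1[.]..   (q4,.)→(q4,.,-1)
state=q4 head=-1 tape=[1]...
M halts after 15 transitions.

15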